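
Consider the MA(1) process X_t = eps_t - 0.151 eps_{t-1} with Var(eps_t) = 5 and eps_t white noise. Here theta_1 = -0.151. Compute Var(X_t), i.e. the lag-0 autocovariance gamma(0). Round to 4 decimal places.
\gamma(0) = 5.1140

For an MA(q) process X_t = eps_t + sum_i theta_i eps_{t-i} with
Var(eps_t) = sigma^2, the variance is
  gamma(0) = sigma^2 * (1 + sum_i theta_i^2).
  sum_i theta_i^2 = (-0.151)^2 = 0.022801.
  gamma(0) = 5 * (1 + 0.022801) = 5 * 1.022801 = 5.114005, which rounds to 5.1140.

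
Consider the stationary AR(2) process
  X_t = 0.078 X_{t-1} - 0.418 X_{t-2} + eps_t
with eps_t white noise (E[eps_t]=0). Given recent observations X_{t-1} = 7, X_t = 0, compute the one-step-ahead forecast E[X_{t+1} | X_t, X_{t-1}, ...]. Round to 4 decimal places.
E[X_{t+1} \mid \mathcal F_t] = -2.9260

For an AR(p) model X_t = c + sum_i phi_i X_{t-i} + eps_t, the
one-step-ahead conditional mean is
  E[X_{t+1} | X_t, ...] = c + sum_i phi_i X_{t+1-i}.
Substitute known values:
  E[X_{t+1} | ...] = (0.078) * (0) + (-0.418) * (7)
                   = -2.9260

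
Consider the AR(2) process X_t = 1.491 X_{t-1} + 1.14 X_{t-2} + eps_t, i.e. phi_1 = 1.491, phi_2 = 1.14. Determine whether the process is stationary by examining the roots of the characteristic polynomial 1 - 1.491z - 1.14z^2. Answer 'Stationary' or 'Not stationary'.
\text{Not stationary}

The AR(p) characteristic polynomial is P(z) = 1 - 1.491z - 1.14z^2.
Stationarity requires all roots to lie outside the unit circle, i.e. |z| > 1 for every root.
Set 1 + (-1.491) z + (-1.14) z^2 = 0, i.e. a z^2 + b z + c = 0 with a = -1.14, b = -1.491, c = 1.
Discriminant D = b^2 - 4ac = (-1.491)^2 - 4*(-1.14)*1 = 2.223081 - (-4.56) = 6.783081.
D >= 0, so the roots are real: z = (-b +/- sqrt(D)) / (2a) = (1.491 +/- 2.604435) / (-2.28).
  z_1 = (1.491 + 2.604435) / (-2.28) = -1.7962,   |z_1| = 1.7962.
  z_2 = (1.491 - 2.604435) / (-2.28) = 0.4883,   |z_2| = 0.4883.
Moduli of all roots: 1.7962, 0.4883.
All moduli strictly greater than 1? No.
Verdict: Not stationary.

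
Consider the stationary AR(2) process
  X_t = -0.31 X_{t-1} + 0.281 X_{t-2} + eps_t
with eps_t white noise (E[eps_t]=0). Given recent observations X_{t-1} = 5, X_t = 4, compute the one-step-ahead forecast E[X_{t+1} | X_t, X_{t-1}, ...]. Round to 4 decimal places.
E[X_{t+1} \mid \mathcal F_t] = 0.1650

For an AR(p) model X_t = c + sum_i phi_i X_{t-i} + eps_t, the
one-step-ahead conditional mean is
  E[X_{t+1} | X_t, ...] = c + sum_i phi_i X_{t+1-i}.
Substitute known values:
  E[X_{t+1} | ...] = (-0.31) * (4) + (0.281) * (5)
                   = 0.1650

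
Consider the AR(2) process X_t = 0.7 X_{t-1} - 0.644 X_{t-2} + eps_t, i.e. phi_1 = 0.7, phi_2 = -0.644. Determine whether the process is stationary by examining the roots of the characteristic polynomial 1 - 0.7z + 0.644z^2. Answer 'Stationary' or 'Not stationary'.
\text{Stationary}

The AR(p) characteristic polynomial is P(z) = 1 - 0.7z + 0.644z^2.
Stationarity requires all roots to lie outside the unit circle, i.e. |z| > 1 for every root.
Set 1 + (-0.7) z + (0.644) z^2 = 0, i.e. a z^2 + b z + c = 0 with a = 0.644, b = -0.7, c = 1.
Discriminant D = b^2 - 4ac = (-0.7)^2 - 4*(0.644)*1 = 0.49 - (2.576) = -2.086.
D < 0, so the roots are the complex-conjugate pair z = (-b +/- i sqrt(-D)) / (2a) = 0.5435 +/- 1.1214i.
For a conjugate pair |z|^2 = z * conj(z) = (product of roots) = c/a = 1/(0.644) = 1.552795, so |z| = sqrt(1.552795) = 1.2461 for both roots.
Moduli of all roots: 1.2461, 1.2461.
All moduli strictly greater than 1? Yes.
Verdict: Stationary.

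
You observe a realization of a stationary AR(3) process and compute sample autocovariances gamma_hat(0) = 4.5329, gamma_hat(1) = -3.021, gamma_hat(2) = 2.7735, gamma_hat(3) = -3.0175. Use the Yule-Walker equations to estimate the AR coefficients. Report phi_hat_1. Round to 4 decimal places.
\hat\phi_{1} = -0.3580

The Yule-Walker equations for an AR(p) process read, in matrix form,
  Gamma_p phi = r_p,   with   (Gamma_p)_{ij} = gamma(|i - j|),
                       (r_p)_i = gamma(i),   i,j = 1..p.
Substitute the sample gammas (Toeplitz matrix and right-hand side of size 3):
  Gamma_p = [[4.5329, -3.021, 2.7735], [-3.021, 4.5329, -3.021], [2.7735, -3.021, 4.5329]]
  r_p     = [-3.021, 2.7735, -3.0175]
Written out (R1..R3):
  (R1) 4.5329 phi_1 - 3.021 phi_2 + 2.7735 phi_3 = -3.021
  (R2) -3.021 phi_1 + 4.5329 phi_2 - 3.021 phi_3 = 2.7735
  (R3) 2.7735 phi_1 - 3.021 phi_2 + 4.5329 phi_3 = -3.0175
Gaussian elimination:
  R2 <- R2 - (-3.021/4.5329) R1 = R2 - (-0.666461) R1:  2.519522 phi_2 - 1.172571 phi_3 = 0.760122
  R3 <- R3 - (2.7735/4.5329) R1 = R3 - (0.61186) R1:  -1.172571 phi_2 + 2.835906 phi_3 = -1.169071
  R3 <- R3 - (-1.172571/2.519522) R2 = R3 - (-0.465394) R2:  2.290199 phi_3 = -0.815315
Back-substitution:
  phi_hat_3 = -0.815315 / 2.290199 = -0.356002
  phi_hat_2 = (0.760122 - (-1.172571)(-0.356002)) / 2.519522 = 0.136012
  phi_hat_1 = (-3.021 - (-3.021)(0.136012) - (2.7735)(-0.356002)) / 4.5329 = -0.357991
So phi_hat = [-0.3580, 0.1360, -0.3560].
Therefore phi_hat_1 = -0.3580.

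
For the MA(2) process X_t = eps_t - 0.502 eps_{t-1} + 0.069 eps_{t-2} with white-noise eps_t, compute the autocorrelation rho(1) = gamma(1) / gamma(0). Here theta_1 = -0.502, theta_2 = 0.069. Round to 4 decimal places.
\rho(1) = -0.4270

For an MA(q) process with theta_0 = 1, the autocovariance is
  gamma(k) = sigma^2 * sum_{i=0..q-k} theta_i * theta_{i+k},
and rho(k) = gamma(k) / gamma(0). Sigma^2 cancels.
  numerator   = (1)*(-0.502) + (-0.502)*(0.069) = -0.536638.
  denominator = (1)^2 + (-0.502)^2 + (0.069)^2 = 1.256765.
  rho(1) = -0.536638 / 1.256765 = -0.4270.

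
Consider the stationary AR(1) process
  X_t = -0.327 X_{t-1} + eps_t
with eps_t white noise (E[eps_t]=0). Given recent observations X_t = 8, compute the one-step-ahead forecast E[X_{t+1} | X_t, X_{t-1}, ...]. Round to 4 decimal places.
E[X_{t+1} \mid \mathcal F_t] = -2.6160

For an AR(p) model X_t = c + sum_i phi_i X_{t-i} + eps_t, the
one-step-ahead conditional mean is
  E[X_{t+1} | X_t, ...] = c + sum_i phi_i X_{t+1-i}.
Substitute known values:
  E[X_{t+1} | ...] = (-0.327) * (8)
                   = -2.6160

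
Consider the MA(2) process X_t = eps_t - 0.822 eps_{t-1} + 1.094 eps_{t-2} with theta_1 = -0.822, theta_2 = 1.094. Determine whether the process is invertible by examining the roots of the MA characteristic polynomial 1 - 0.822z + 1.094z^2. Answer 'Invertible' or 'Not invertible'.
\text{Not invertible}

The MA(q) characteristic polynomial is P(z) = 1 - 0.822z + 1.094z^2.
Invertibility requires all roots to lie outside the unit circle, i.e. |z| > 1 for every root.
Set 1 + (-0.822) z + (1.094) z^2 = 0, i.e. a z^2 + b z + c = 0 with a = 1.094, b = -0.822, c = 1.
Discriminant D = b^2 - 4ac = (-0.822)^2 - 4*(1.094)*1 = 0.675684 - (4.376) = -3.700316.
D < 0, so the roots are the complex-conjugate pair z = (-b +/- i sqrt(-D)) / (2a) = 0.3757 +/- 0.8792i.
For a conjugate pair |z|^2 = z * conj(z) = (product of roots) = c/a = 1/(1.094) = 0.914077, so |z| = sqrt(0.914077) = 0.9561 for both roots.
Moduli of all roots: 0.9561, 0.9561.
All moduli strictly greater than 1? No.
Verdict: Not invertible.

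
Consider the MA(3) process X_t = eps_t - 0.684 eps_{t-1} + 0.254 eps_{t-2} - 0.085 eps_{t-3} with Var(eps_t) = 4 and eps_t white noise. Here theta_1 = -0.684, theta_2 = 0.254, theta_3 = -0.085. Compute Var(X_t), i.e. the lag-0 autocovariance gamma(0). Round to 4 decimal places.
\gamma(0) = 6.1584

For an MA(q) process X_t = eps_t + sum_i theta_i eps_{t-i} with
Var(eps_t) = sigma^2, the variance is
  gamma(0) = sigma^2 * (1 + sum_i theta_i^2).
  sum_i theta_i^2 = (-0.684)^2 + (0.254)^2 + (-0.085)^2 = 0.467856 + 0.064516 + 0.007225 = 0.539597.
  gamma(0) = 4 * (1 + 0.539597) = 4 * 1.539597 = 6.158388, which rounds to 6.1584.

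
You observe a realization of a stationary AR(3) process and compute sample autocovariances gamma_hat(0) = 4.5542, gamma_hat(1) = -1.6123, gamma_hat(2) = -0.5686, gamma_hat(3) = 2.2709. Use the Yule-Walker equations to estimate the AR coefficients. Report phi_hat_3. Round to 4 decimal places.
\hat\phi_{3} = 0.4240

The Yule-Walker equations for an AR(p) process read, in matrix form,
  Gamma_p phi = r_p,   with   (Gamma_p)_{ij} = gamma(|i - j|),
                       (r_p)_i = gamma(i),   i,j = 1..p.
Substitute the sample gammas (Toeplitz matrix and right-hand side of size 3):
  Gamma_p = [[4.5542, -1.6123, -0.5686], [-1.6123, 4.5542, -1.6123], [-0.5686, -1.6123, 4.5542]]
  r_p     = [-1.6123, -0.5686, 2.2709]
Written out (R1..R3):
  (R1) 4.5542 phi_1 - 1.6123 phi_2 - 0.5686 phi_3 = -1.6123
  (R2) -1.6123 phi_1 + 4.5542 phi_2 - 1.6123 phi_3 = -0.5686
  (R3) -0.5686 phi_1 - 1.6123 phi_2 + 4.5542 phi_3 = 2.2709
Gaussian elimination:
  R2 <- R2 - (-1.6123/4.5542) R1 = R2 - (-0.354025) R1:  3.983406 phi_2 - 1.813599 phi_3 = -1.139394
  R3 <- R3 - (-0.5686/4.5542) R1 = R3 - (-0.124852) R1:  -1.813599 phi_2 + 4.483209 phi_3 = 2.069601
  R3 <- R3 - (-1.813599/3.983406) R2 = R3 - (-0.455288) R2:  3.657499 phi_3 = 1.550848
Back-substitution:
  phi_hat_3 = 1.550848 / 3.657499 = 0.424019
  phi_hat_2 = (-1.139394 - (-1.813599)(0.424019)) / 3.983406 = -0.092984
  phi_hat_1 = (-1.6123 - (-1.6123)(-0.092984) - (-0.5686)(0.424019)) / 4.5542 = -0.334004
So phi_hat = [-0.3340, -0.0930, 0.4240].
Therefore phi_hat_3 = 0.4240.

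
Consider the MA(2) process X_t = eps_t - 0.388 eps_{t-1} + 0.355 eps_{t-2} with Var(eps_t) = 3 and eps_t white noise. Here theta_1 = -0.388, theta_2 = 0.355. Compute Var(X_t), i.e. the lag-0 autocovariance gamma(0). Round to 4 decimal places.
\gamma(0) = 3.8297

For an MA(q) process X_t = eps_t + sum_i theta_i eps_{t-i} with
Var(eps_t) = sigma^2, the variance is
  gamma(0) = sigma^2 * (1 + sum_i theta_i^2).
  sum_i theta_i^2 = (-0.388)^2 + (0.355)^2 = 0.150544 + 0.126025 = 0.276569.
  gamma(0) = 3 * (1 + 0.276569) = 3 * 1.276569 = 3.829707, which rounds to 3.8297.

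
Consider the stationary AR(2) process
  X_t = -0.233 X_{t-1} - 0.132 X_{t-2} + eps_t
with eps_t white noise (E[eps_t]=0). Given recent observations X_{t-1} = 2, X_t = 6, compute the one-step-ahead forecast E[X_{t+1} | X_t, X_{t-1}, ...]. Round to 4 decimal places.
E[X_{t+1} \mid \mathcal F_t] = -1.6620

For an AR(p) model X_t = c + sum_i phi_i X_{t-i} + eps_t, the
one-step-ahead conditional mean is
  E[X_{t+1} | X_t, ...] = c + sum_i phi_i X_{t+1-i}.
Substitute known values:
  E[X_{t+1} | ...] = (-0.233) * (6) + (-0.132) * (2)
                   = -1.6620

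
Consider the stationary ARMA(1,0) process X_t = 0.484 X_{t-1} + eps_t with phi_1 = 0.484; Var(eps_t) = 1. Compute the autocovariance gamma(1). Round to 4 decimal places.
\gamma(1) = 0.6321

Multiply the model equation by X_{t-k} and take expectations. With theta_0 = psi_0 = 1 and psi_j the MA(infinity) weights, this gives
  gamma(k) - sum_i phi_i gamma(k-i) = c_k,
  c_k = sigma^2 * sum_{j=k..q} theta_j psi_{j-k}   (c_k = 0 for k > q),
using gamma(-m) = gamma(m).
Pure AR (q = 0): c_0 = sigma^2 = 1, c_k = 0 for k >= 1.
Equations for k = 0 and k = 1 (AR order 1):
  gamma(0) = phi_1 gamma(1) + c_0
  gamma(1) = phi_1 gamma(0) + c_1
Substituting the second into the first: gamma(0) (1 - phi_1^2) = c_0 + phi_1 c_1, so
  gamma(0) = c_0 / (1 - phi_1^2) = 1 / (1 - (0.484)^2) = 1 / 0.765744 = 1.305919.
  gamma(1) = phi_1 gamma(0) = (0.484)(1.305919) = 0.632065.
Therefore gamma(1) = 0.6321 (to 4 decimal places).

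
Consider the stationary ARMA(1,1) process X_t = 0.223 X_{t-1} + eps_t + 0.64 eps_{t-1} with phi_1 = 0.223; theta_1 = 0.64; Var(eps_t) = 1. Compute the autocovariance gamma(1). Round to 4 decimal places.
\gamma(1) = 1.0378

Multiply the model equation by X_{t-k} and take expectations. With theta_0 = psi_0 = 1 and psi_j the MA(infinity) weights, this gives
  gamma(k) - sum_i phi_i gamma(k-i) = c_k,
  c_k = sigma^2 * sum_{j=k..q} theta_j psi_{j-k}   (c_k = 0 for k > q),
using gamma(-m) = gamma(m).
psi-weights needed (psi_j = theta_j + sum_i phi_i psi_{j-i}):
  psi_1 = theta_1 + phi_1 = 0.64 + (0.223) = 0.863
Right-hand sides:
  c_0 = sigma^2 (1 + theta_1 psi_1) = 1 * (1 + (0.64)(0.863)) = 1 * 1.55232 = 1.55232
  c_1 = sigma^2 theta_1 = 1 * (0.64) = 0.64
  c_2 = 0
Equations for k = 0 and k = 1 (AR order 1):
  gamma(0) = phi_1 gamma(1) + c_0
  gamma(1) = phi_1 gamma(0) + c_1
Substituting the second into the first: gamma(0) (1 - phi_1^2) = c_0 + phi_1 c_1, so
  gamma(0) = (c_0 + phi_1 c_1) / (1 - phi_1^2) = (1.55232 + (0.223)(0.64)) / (1 - (0.223)^2) = 1.69504 / 0.950271 = 1.783744.
  gamma(1) = phi_1 gamma(0) + c_1 = (0.223)(1.783744) + (0.64) = 1.037775.
Therefore gamma(1) = 1.0378 (to 4 decimal places).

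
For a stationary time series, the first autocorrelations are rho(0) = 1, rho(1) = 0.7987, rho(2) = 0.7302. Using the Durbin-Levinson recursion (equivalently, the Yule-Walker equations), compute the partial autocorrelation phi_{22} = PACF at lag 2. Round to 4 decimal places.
\phi_{22} = 0.2549

The PACF at lag k is phi_{kk}, the last component of the solution
to the Yule-Walker system G_k phi = r_k where
  (G_k)_{ij} = rho(|i - j|), (r_k)_i = rho(i), i,j = 1..k.
Equivalently, Durbin-Levinson gives phi_{kk} iteratively:
  phi_{11} = rho(1)
  phi_{kk} = [rho(k) - sum_{j=1..k-1} phi_{k-1,j} rho(k-j)]
            / [1 - sum_{j=1..k-1} phi_{k-1,j} rho(j)],
  phi_{k,j} = phi_{k-1,j} - phi_{kk} phi_{k-1,k-j},  j = 1..k-1.
Step k = 1:
  phi_11 = rho(1) = 0.7987.
Step k = 2:
  phi_22 = [rho(2) - phi_11 rho(1)] / [1 - phi_11 rho(1)] = [0.7302 - (0.7987)(0.7987)] / [1 - (0.7987)(0.7987)]
         = 0.09227831 / 0.36207831 = 0.2549.
Therefore phi_{22} = 0.2549.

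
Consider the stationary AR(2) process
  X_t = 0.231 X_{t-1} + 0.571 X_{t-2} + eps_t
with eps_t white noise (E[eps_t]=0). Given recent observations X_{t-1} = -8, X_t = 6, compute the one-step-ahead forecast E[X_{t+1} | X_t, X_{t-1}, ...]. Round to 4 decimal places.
E[X_{t+1} \mid \mathcal F_t] = -3.1820

For an AR(p) model X_t = c + sum_i phi_i X_{t-i} + eps_t, the
one-step-ahead conditional mean is
  E[X_{t+1} | X_t, ...] = c + sum_i phi_i X_{t+1-i}.
Substitute known values:
  E[X_{t+1} | ...] = (0.231) * (6) + (0.571) * (-8)
                   = -3.1820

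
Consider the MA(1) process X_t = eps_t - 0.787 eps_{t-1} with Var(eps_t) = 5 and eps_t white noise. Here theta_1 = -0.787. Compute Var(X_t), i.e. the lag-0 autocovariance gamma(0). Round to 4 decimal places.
\gamma(0) = 8.0968

For an MA(q) process X_t = eps_t + sum_i theta_i eps_{t-i} with
Var(eps_t) = sigma^2, the variance is
  gamma(0) = sigma^2 * (1 + sum_i theta_i^2).
  sum_i theta_i^2 = (-0.787)^2 = 0.619369.
  gamma(0) = 5 * (1 + 0.619369) = 5 * 1.619369 = 8.096845, which rounds to 8.0968.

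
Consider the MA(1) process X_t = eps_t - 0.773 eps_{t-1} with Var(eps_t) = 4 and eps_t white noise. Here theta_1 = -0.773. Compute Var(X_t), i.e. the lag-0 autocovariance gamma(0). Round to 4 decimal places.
\gamma(0) = 6.3901

For an MA(q) process X_t = eps_t + sum_i theta_i eps_{t-i} with
Var(eps_t) = sigma^2, the variance is
  gamma(0) = sigma^2 * (1 + sum_i theta_i^2).
  sum_i theta_i^2 = (-0.773)^2 = 0.597529.
  gamma(0) = 4 * (1 + 0.597529) = 4 * 1.597529 = 6.390116, which rounds to 6.3901.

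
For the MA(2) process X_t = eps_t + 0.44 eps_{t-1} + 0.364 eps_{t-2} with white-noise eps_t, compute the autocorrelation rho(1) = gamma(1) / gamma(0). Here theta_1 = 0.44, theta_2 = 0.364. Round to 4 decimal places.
\rho(1) = 0.4526

For an MA(q) process with theta_0 = 1, the autocovariance is
  gamma(k) = sigma^2 * sum_{i=0..q-k} theta_i * theta_{i+k},
and rho(k) = gamma(k) / gamma(0). Sigma^2 cancels.
  numerator   = (1)*(0.44) + (0.44)*(0.364) = 0.60016.
  denominator = (1)^2 + (0.44)^2 + (0.364)^2 = 1.326096.
  rho(1) = 0.60016 / 1.326096 = 0.4526.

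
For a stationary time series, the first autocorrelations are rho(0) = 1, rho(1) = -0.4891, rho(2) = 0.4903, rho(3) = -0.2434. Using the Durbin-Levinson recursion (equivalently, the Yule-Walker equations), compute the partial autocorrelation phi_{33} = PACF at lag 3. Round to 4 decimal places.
\phi_{33} = 0.1161

The PACF at lag k is phi_{kk}, the last component of the solution
to the Yule-Walker system G_k phi = r_k where
  (G_k)_{ij} = rho(|i - j|), (r_k)_i = rho(i), i,j = 1..k.
Equivalently, Durbin-Levinson gives phi_{kk} iteratively:
  phi_{11} = rho(1)
  phi_{kk} = [rho(k) - sum_{j=1..k-1} phi_{k-1,j} rho(k-j)]
            / [1 - sum_{j=1..k-1} phi_{k-1,j} rho(j)],
  phi_{k,j} = phi_{k-1,j} - phi_{kk} phi_{k-1,k-j},  j = 1..k-1.
Step k = 1:
  phi_11 = rho(1) = -0.4891.
Step k = 2:
  phi_22 = [rho(2) - phi_11 rho(1)] / [1 - phi_11 rho(1)] = [0.4903 - (-0.4891)(-0.4891)] / [1 - (-0.4891)(-0.4891)]
         = 0.25108119 / 0.76078119 = 0.330031.
  Update: phi_21 = phi_11 - phi_22 phi_11 = -0.4891 - (0.330031)(-0.4891) = -0.327682.
Step k = 3:
  phi_33 = [rho(3) - phi_21 rho(2) - phi_22 rho(1)] / [1 - phi_21 rho(1) - phi_22 rho(2)]
    numerator   = -0.2434 - (-0.327682)(0.4903) - (0.330031)(-0.4891) = 0.07868051
    denominator = 1 - (-0.327682)(-0.4891) - (0.330031)(0.4903) = 0.67791668
  phi_33 = 0.07868051 / 0.67791668 = 0.1161.
Therefore phi_{33} = 0.1161.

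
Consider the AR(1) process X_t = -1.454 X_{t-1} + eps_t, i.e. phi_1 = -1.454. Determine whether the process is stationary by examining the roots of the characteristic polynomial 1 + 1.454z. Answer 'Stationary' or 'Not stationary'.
\text{Not stationary}

The AR(p) characteristic polynomial is P(z) = 1 + 1.454z.
Stationarity requires all roots to lie outside the unit circle, i.e. |z| > 1 for every root.
This is linear in z: 1 + (1.454) z = 0  =>  z = -1/(1.454) = -0.687758,  |z| = 0.687758.
Moduli of all roots: 0.6878.
All moduli strictly greater than 1? No.
Verdict: Not stationary.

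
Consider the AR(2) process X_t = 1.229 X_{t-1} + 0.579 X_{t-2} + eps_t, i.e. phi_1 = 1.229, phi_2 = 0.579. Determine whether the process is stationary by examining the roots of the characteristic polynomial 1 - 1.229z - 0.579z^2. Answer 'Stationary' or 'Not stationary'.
\text{Not stationary}

The AR(p) characteristic polynomial is P(z) = 1 - 1.229z - 0.579z^2.
Stationarity requires all roots to lie outside the unit circle, i.e. |z| > 1 for every root.
Set 1 + (-1.229) z + (-0.579) z^2 = 0, i.e. a z^2 + b z + c = 0 with a = -0.579, b = -1.229, c = 1.
Discriminant D = b^2 - 4ac = (-1.229)^2 - 4*(-0.579)*1 = 1.510441 - (-2.316) = 3.826441.
D >= 0, so the roots are real: z = (-b +/- sqrt(D)) / (2a) = (1.229 +/- 1.956129) / (-1.158).
  z_1 = (1.229 + 1.956129) / (-1.158) = -2.7505,   |z_1| = 2.7505.
  z_2 = (1.229 - 1.956129) / (-1.158) = 0.6279,   |z_2| = 0.6279.
Moduli of all roots: 2.7505, 0.6279.
All moduli strictly greater than 1? No.
Verdict: Not stationary.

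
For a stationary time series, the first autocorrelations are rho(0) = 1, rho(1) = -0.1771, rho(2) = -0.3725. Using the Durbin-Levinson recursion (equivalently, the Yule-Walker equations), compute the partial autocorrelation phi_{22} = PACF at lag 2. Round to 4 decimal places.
\phi_{22} = -0.4169

The PACF at lag k is phi_{kk}, the last component of the solution
to the Yule-Walker system G_k phi = r_k where
  (G_k)_{ij} = rho(|i - j|), (r_k)_i = rho(i), i,j = 1..k.
Equivalently, Durbin-Levinson gives phi_{kk} iteratively:
  phi_{11} = rho(1)
  phi_{kk} = [rho(k) - sum_{j=1..k-1} phi_{k-1,j} rho(k-j)]
            / [1 - sum_{j=1..k-1} phi_{k-1,j} rho(j)],
  phi_{k,j} = phi_{k-1,j} - phi_{kk} phi_{k-1,k-j},  j = 1..k-1.
Step k = 1:
  phi_11 = rho(1) = -0.1771.
Step k = 2:
  phi_22 = [rho(2) - phi_11 rho(1)] / [1 - phi_11 rho(1)] = [-0.3725 - (-0.1771)(-0.1771)] / [1 - (-0.1771)(-0.1771)]
         = -0.40386441 / 0.96863559 = -0.4169.
Therefore phi_{22} = -0.4169.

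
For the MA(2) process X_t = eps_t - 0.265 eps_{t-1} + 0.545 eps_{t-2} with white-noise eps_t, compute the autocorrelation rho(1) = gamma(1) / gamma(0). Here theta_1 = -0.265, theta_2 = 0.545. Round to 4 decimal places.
\rho(1) = -0.2995

For an MA(q) process with theta_0 = 1, the autocovariance is
  gamma(k) = sigma^2 * sum_{i=0..q-k} theta_i * theta_{i+k},
and rho(k) = gamma(k) / gamma(0). Sigma^2 cancels.
  numerator   = (1)*(-0.265) + (-0.265)*(0.545) = -0.409425.
  denominator = (1)^2 + (-0.265)^2 + (0.545)^2 = 1.36725.
  rho(1) = -0.409425 / 1.36725 = -0.2995.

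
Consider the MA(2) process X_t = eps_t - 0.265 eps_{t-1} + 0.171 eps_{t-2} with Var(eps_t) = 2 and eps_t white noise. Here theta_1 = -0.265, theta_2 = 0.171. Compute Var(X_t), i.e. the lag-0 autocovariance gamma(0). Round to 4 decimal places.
\gamma(0) = 2.1989

For an MA(q) process X_t = eps_t + sum_i theta_i eps_{t-i} with
Var(eps_t) = sigma^2, the variance is
  gamma(0) = sigma^2 * (1 + sum_i theta_i^2).
  sum_i theta_i^2 = (-0.265)^2 + (0.171)^2 = 0.070225 + 0.029241 = 0.099466.
  gamma(0) = 2 * (1 + 0.099466) = 2 * 1.099466 = 2.198932, which rounds to 2.1989.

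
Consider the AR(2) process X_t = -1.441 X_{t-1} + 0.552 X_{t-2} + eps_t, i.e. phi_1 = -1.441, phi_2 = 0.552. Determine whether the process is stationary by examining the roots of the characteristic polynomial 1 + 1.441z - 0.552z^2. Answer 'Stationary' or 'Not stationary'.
\text{Not stationary}

The AR(p) characteristic polynomial is P(z) = 1 + 1.441z - 0.552z^2.
Stationarity requires all roots to lie outside the unit circle, i.e. |z| > 1 for every root.
Set 1 + (1.441) z + (-0.552) z^2 = 0, i.e. a z^2 + b z + c = 0 with a = -0.552, b = 1.441, c = 1.
Discriminant D = b^2 - 4ac = (1.441)^2 - 4*(-0.552)*1 = 2.076481 - (-2.208) = 4.284481.
D >= 0, so the roots are real: z = (-b +/- sqrt(D)) / (2a) = (-1.441 +/- 2.069899) / (-1.104).
  z_1 = (-1.441 + 2.069899) / (-1.104) = -0.5697,   |z_1| = 0.5697.
  z_2 = (-1.441 - 2.069899) / (-1.104) = 3.1802,   |z_2| = 3.1802.
Moduli of all roots: 0.5697, 3.1802.
All moduli strictly greater than 1? No.
Verdict: Not stationary.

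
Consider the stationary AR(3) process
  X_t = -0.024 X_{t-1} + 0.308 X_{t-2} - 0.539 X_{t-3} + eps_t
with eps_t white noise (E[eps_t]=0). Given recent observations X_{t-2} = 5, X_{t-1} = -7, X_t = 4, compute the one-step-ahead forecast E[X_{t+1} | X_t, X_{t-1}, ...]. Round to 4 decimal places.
E[X_{t+1} \mid \mathcal F_t] = -4.9470

For an AR(p) model X_t = c + sum_i phi_i X_{t-i} + eps_t, the
one-step-ahead conditional mean is
  E[X_{t+1} | X_t, ...] = c + sum_i phi_i X_{t+1-i}.
Substitute known values:
  E[X_{t+1} | ...] = (-0.024) * (4) + (0.308) * (-7) + (-0.539) * (5)
                   = -4.9470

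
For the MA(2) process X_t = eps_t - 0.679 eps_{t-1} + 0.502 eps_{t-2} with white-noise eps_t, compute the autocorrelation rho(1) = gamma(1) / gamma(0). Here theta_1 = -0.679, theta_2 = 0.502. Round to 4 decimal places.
\rho(1) = -0.5953

For an MA(q) process with theta_0 = 1, the autocovariance is
  gamma(k) = sigma^2 * sum_{i=0..q-k} theta_i * theta_{i+k},
and rho(k) = gamma(k) / gamma(0). Sigma^2 cancels.
  numerator   = (1)*(-0.679) + (-0.679)*(0.502) = -1.019858.
  denominator = (1)^2 + (-0.679)^2 + (0.502)^2 = 1.713045.
  rho(1) = -1.019858 / 1.713045 = -0.5953.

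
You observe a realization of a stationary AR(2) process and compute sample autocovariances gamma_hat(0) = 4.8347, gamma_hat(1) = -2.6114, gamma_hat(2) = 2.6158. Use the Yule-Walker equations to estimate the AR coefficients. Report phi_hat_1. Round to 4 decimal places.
\hat\phi_{1} = -0.3500

The Yule-Walker equations for an AR(p) process read, in matrix form,
  Gamma_p phi = r_p,   with   (Gamma_p)_{ij} = gamma(|i - j|),
                       (r_p)_i = gamma(i),   i,j = 1..p.
Substitute the sample gammas (Toeplitz matrix and right-hand side of size 2):
  Gamma_p = [[4.8347, -2.6114], [-2.6114, 4.8347]]
  r_p     = [-2.6114, 2.6158]
Written out:
  4.8347 phi_1 - 2.6114 phi_2 = -2.6114
  -2.6114 phi_1 + 4.8347 phi_2 = 2.6158
Solve by Cramer's rule:
  det = gamma(0)^2 - gamma(1)^2 = (4.8347)^2 - (-2.6114)^2 = 23.37432409 - 6.81940996 = 16.55491413
  phi_hat_1 = [gamma(1) gamma(0) - gamma(1) gamma(2)] / det = [(-2.6114)(4.8347) - (-2.6114)(2.6158)] / 16.55491413 = -5.79443546 / 16.55491413 = -0.35
  phi_hat_2 = [gamma(0) gamma(2) - gamma(1)^2] / det = [(4.8347)(2.6158) - (-2.6114)^2] / 16.55491413 = 5.8271983 / 16.55491413 = 0.352
So phi_hat = [-0.3500, 0.3520].
Therefore phi_hat_1 = -0.3500.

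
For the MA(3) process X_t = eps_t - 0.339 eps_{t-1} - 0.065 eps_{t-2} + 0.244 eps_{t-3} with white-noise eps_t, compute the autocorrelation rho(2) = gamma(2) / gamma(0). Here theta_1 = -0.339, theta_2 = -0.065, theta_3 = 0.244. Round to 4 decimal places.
\rho(2) = -0.1253

For an MA(q) process with theta_0 = 1, the autocovariance is
  gamma(k) = sigma^2 * sum_{i=0..q-k} theta_i * theta_{i+k},
and rho(k) = gamma(k) / gamma(0). Sigma^2 cancels.
  numerator   = (1)*(-0.065) + (-0.339)*(0.244) = -0.147716.
  denominator = (1)^2 + (-0.339)^2 + (-0.065)^2 + (0.244)^2 = 1.178682.
  rho(2) = -0.147716 / 1.178682 = -0.1253.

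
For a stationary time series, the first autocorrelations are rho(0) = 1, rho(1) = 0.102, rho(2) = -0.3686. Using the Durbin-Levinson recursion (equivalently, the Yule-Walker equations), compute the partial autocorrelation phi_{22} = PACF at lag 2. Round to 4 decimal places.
\phi_{22} = -0.3830

The PACF at lag k is phi_{kk}, the last component of the solution
to the Yule-Walker system G_k phi = r_k where
  (G_k)_{ij} = rho(|i - j|), (r_k)_i = rho(i), i,j = 1..k.
Equivalently, Durbin-Levinson gives phi_{kk} iteratively:
  phi_{11} = rho(1)
  phi_{kk} = [rho(k) - sum_{j=1..k-1} phi_{k-1,j} rho(k-j)]
            / [1 - sum_{j=1..k-1} phi_{k-1,j} rho(j)],
  phi_{k,j} = phi_{k-1,j} - phi_{kk} phi_{k-1,k-j},  j = 1..k-1.
Step k = 1:
  phi_11 = rho(1) = 0.102.
Step k = 2:
  phi_22 = [rho(2) - phi_11 rho(1)] / [1 - phi_11 rho(1)] = [-0.3686 - (0.102)(0.102)] / [1 - (0.102)(0.102)]
         = -0.379004 / 0.989596 = -0.383.
Therefore phi_{22} = -0.3830.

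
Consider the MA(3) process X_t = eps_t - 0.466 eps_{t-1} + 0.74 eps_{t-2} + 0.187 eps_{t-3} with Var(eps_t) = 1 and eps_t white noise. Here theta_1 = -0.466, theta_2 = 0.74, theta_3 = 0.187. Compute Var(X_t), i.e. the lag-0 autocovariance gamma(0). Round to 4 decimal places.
\gamma(0) = 1.7997

For an MA(q) process X_t = eps_t + sum_i theta_i eps_{t-i} with
Var(eps_t) = sigma^2, the variance is
  gamma(0) = sigma^2 * (1 + sum_i theta_i^2).
  sum_i theta_i^2 = (-0.466)^2 + (0.74)^2 + (0.187)^2 = 0.217156 + 0.5476 + 0.034969 = 0.799725.
  gamma(0) = 1 * (1 + 0.799725) = 1 * 1.799725 = 1.799725, which rounds to 1.7997.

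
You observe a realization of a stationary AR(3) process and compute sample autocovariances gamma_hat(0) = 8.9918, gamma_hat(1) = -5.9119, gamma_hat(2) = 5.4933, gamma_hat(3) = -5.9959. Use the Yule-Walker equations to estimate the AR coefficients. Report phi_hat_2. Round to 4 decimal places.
\hat\phi_{2} = 0.1520

The Yule-Walker equations for an AR(p) process read, in matrix form,
  Gamma_p phi = r_p,   with   (Gamma_p)_{ij} = gamma(|i - j|),
                       (r_p)_i = gamma(i),   i,j = 1..p.
Substitute the sample gammas (Toeplitz matrix and right-hand side of size 3):
  Gamma_p = [[8.9918, -5.9119, 5.4933], [-5.9119, 8.9918, -5.9119], [5.4933, -5.9119, 8.9918]]
  r_p     = [-5.9119, 5.4933, -5.9959]
Written out (R1..R3):
  (R1) 8.9918 phi_1 - 5.9119 phi_2 + 5.4933 phi_3 = -5.9119
  (R2) -5.9119 phi_1 + 8.9918 phi_2 - 5.9119 phi_3 = 5.4933
  (R3) 5.4933 phi_1 - 5.9119 phi_2 + 8.9918 phi_3 = -5.9959
Gaussian elimination:
  R2 <- R2 - (-5.9119/8.9918) R1 = R2 - (-0.657477) R1:  5.104863 phi_2 - 2.300183 phi_3 = 1.606363
  R3 <- R3 - (5.4933/8.9918) R1 = R3 - (0.610923) R1:  -2.300183 phi_2 + 5.635815 phi_3 = -2.384183
  R3 <- R3 - (-2.300183/5.104863) R2 = R3 - (-0.450587) R2:  4.599384 phi_3 = -1.660377
Back-substitution:
  phi_hat_3 = -1.660377 / 4.599384 = -0.361
  phi_hat_2 = (1.606363 - (-2.300183)(-0.361)) / 5.104863 = 0.152011
  phi_hat_1 = (-5.9119 - (-5.9119)(0.152011) - (5.4933)(-0.361)) / 8.9918 = -0.33699
So phi_hat = [-0.3370, 0.1520, -0.3610].
Therefore phi_hat_2 = 0.1520.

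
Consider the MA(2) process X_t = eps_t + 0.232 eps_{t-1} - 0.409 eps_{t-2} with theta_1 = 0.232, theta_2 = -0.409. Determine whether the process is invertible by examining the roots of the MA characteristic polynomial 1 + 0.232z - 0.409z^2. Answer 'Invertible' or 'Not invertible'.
\text{Invertible}

The MA(q) characteristic polynomial is P(z) = 1 + 0.232z - 0.409z^2.
Invertibility requires all roots to lie outside the unit circle, i.e. |z| > 1 for every root.
Set 1 + (0.232) z + (-0.409) z^2 = 0, i.e. a z^2 + b z + c = 0 with a = -0.409, b = 0.232, c = 1.
Discriminant D = b^2 - 4ac = (0.232)^2 - 4*(-0.409)*1 = 0.053824 - (-1.636) = 1.689824.
D >= 0, so the roots are real: z = (-b +/- sqrt(D)) / (2a) = (-0.232 +/- 1.299932) / (-0.818).
  z_1 = (-0.232 + 1.299932) / (-0.818) = -1.3055,   |z_1| = 1.3055.
  z_2 = (-0.232 - 1.299932) / (-0.818) = 1.8728,   |z_2| = 1.8728.
Moduli of all roots: 1.3055, 1.8728.
All moduli strictly greater than 1? Yes.
Verdict: Invertible.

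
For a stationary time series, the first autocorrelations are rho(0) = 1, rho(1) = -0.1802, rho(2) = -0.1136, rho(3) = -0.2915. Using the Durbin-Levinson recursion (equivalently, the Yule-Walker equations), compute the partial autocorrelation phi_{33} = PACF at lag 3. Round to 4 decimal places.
\phi_{33} = -0.3620

The PACF at lag k is phi_{kk}, the last component of the solution
to the Yule-Walker system G_k phi = r_k where
  (G_k)_{ij} = rho(|i - j|), (r_k)_i = rho(i), i,j = 1..k.
Equivalently, Durbin-Levinson gives phi_{kk} iteratively:
  phi_{11} = rho(1)
  phi_{kk} = [rho(k) - sum_{j=1..k-1} phi_{k-1,j} rho(k-j)]
            / [1 - sum_{j=1..k-1} phi_{k-1,j} rho(j)],
  phi_{k,j} = phi_{k-1,j} - phi_{kk} phi_{k-1,k-j},  j = 1..k-1.
Step k = 1:
  phi_11 = rho(1) = -0.1802.
Step k = 2:
  phi_22 = [rho(2) - phi_11 rho(1)] / [1 - phi_11 rho(1)] = [-0.1136 - (-0.1802)(-0.1802)] / [1 - (-0.1802)(-0.1802)]
         = -0.14607204 / 0.96752796 = -0.150974.
  Update: phi_21 = phi_11 - phi_22 phi_11 = -0.1802 - (-0.150974)(-0.1802) = -0.207406.
Step k = 3:
  phi_33 = [rho(3) - phi_21 rho(2) - phi_22 rho(1)] / [1 - phi_21 rho(1) - phi_22 rho(2)]
    numerator   = -0.2915 - (-0.207406)(-0.1136) - (-0.150974)(-0.1802) = -0.34226688
    denominator = 1 - (-0.207406)(-0.1802) - (-0.150974)(-0.1136) = 0.94547481
  phi_33 = -0.34226688 / 0.94547481 = -0.362.
Therefore phi_{33} = -0.3620.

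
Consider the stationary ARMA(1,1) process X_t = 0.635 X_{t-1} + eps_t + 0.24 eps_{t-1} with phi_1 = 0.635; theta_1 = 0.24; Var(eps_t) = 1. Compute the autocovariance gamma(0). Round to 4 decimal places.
\gamma(0) = 2.2829

Multiply the model equation by X_{t-k} and take expectations. With theta_0 = psi_0 = 1 and psi_j the MA(infinity) weights, this gives
  gamma(k) - sum_i phi_i gamma(k-i) = c_k,
  c_k = sigma^2 * sum_{j=k..q} theta_j psi_{j-k}   (c_k = 0 for k > q),
using gamma(-m) = gamma(m).
psi-weights needed (psi_j = theta_j + sum_i phi_i psi_{j-i}):
  psi_1 = theta_1 + phi_1 = 0.24 + (0.635) = 0.875
Right-hand sides:
  c_0 = sigma^2 (1 + theta_1 psi_1) = 1 * (1 + (0.24)(0.875)) = 1 * 1.21 = 1.21
  c_1 = sigma^2 theta_1 = 1 * (0.24) = 0.24
  c_2 = 0
Equations for k = 0 and k = 1 (AR order 1):
  gamma(0) = phi_1 gamma(1) + c_0
  gamma(1) = phi_1 gamma(0) + c_1
Substituting the second into the first: gamma(0) (1 - phi_1^2) = c_0 + phi_1 c_1, so
  gamma(0) = (c_0 + phi_1 c_1) / (1 - phi_1^2) = (1.21 + (0.635)(0.24)) / (1 - (0.635)^2) = 1.3624 / 0.596775 = 2.282937.
Therefore gamma(0) = 2.2829 (to 4 decimal places).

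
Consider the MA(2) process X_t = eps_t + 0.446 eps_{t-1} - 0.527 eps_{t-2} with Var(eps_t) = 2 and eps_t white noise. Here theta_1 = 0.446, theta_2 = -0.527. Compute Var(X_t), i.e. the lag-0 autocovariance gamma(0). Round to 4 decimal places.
\gamma(0) = 2.9533

For an MA(q) process X_t = eps_t + sum_i theta_i eps_{t-i} with
Var(eps_t) = sigma^2, the variance is
  gamma(0) = sigma^2 * (1 + sum_i theta_i^2).
  sum_i theta_i^2 = (0.446)^2 + (-0.527)^2 = 0.198916 + 0.277729 = 0.476645.
  gamma(0) = 2 * (1 + 0.476645) = 2 * 1.476645 = 2.95329, which rounds to 2.9533.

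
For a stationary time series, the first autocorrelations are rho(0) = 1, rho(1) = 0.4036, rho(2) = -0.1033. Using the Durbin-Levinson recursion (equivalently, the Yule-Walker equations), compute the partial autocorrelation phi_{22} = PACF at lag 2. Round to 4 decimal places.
\phi_{22} = -0.3180

The PACF at lag k is phi_{kk}, the last component of the solution
to the Yule-Walker system G_k phi = r_k where
  (G_k)_{ij} = rho(|i - j|), (r_k)_i = rho(i), i,j = 1..k.
Equivalently, Durbin-Levinson gives phi_{kk} iteratively:
  phi_{11} = rho(1)
  phi_{kk} = [rho(k) - sum_{j=1..k-1} phi_{k-1,j} rho(k-j)]
            / [1 - sum_{j=1..k-1} phi_{k-1,j} rho(j)],
  phi_{k,j} = phi_{k-1,j} - phi_{kk} phi_{k-1,k-j},  j = 1..k-1.
Step k = 1:
  phi_11 = rho(1) = 0.4036.
Step k = 2:
  phi_22 = [rho(2) - phi_11 rho(1)] / [1 - phi_11 rho(1)] = [-0.1033 - (0.4036)(0.4036)] / [1 - (0.4036)(0.4036)]
         = -0.26619296 / 0.83710704 = -0.318.
Therefore phi_{22} = -0.3180.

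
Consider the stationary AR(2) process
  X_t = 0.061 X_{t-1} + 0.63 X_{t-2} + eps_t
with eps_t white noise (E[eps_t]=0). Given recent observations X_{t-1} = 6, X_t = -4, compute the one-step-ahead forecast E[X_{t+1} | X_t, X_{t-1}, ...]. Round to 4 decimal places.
E[X_{t+1} \mid \mathcal F_t] = 3.5360

For an AR(p) model X_t = c + sum_i phi_i X_{t-i} + eps_t, the
one-step-ahead conditional mean is
  E[X_{t+1} | X_t, ...] = c + sum_i phi_i X_{t+1-i}.
Substitute known values:
  E[X_{t+1} | ...] = (0.061) * (-4) + (0.63) * (6)
                   = 3.5360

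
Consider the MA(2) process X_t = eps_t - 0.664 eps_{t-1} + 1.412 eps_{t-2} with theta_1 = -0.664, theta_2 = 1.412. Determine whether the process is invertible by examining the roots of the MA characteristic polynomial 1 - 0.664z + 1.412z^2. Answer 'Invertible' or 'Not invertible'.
\text{Not invertible}

The MA(q) characteristic polynomial is P(z) = 1 - 0.664z + 1.412z^2.
Invertibility requires all roots to lie outside the unit circle, i.e. |z| > 1 for every root.
Set 1 + (-0.664) z + (1.412) z^2 = 0, i.e. a z^2 + b z + c = 0 with a = 1.412, b = -0.664, c = 1.
Discriminant D = b^2 - 4ac = (-0.664)^2 - 4*(1.412)*1 = 0.440896 - (5.648) = -5.207104.
D < 0, so the roots are the complex-conjugate pair z = (-b +/- i sqrt(-D)) / (2a) = 0.2351 +/- 0.808i.
For a conjugate pair |z|^2 = z * conj(z) = (product of roots) = c/a = 1/(1.412) = 0.708215, so |z| = sqrt(0.708215) = 0.8416 for both roots.
Moduli of all roots: 0.8416, 0.8416.
All moduli strictly greater than 1? No.
Verdict: Not invertible.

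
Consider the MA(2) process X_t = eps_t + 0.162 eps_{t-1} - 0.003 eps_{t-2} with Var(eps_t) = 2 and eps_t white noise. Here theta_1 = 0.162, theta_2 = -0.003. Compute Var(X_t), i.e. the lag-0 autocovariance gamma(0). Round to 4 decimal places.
\gamma(0) = 2.0525

For an MA(q) process X_t = eps_t + sum_i theta_i eps_{t-i} with
Var(eps_t) = sigma^2, the variance is
  gamma(0) = sigma^2 * (1 + sum_i theta_i^2).
  sum_i theta_i^2 = (0.162)^2 + (-0.003)^2 = 0.026244 + 0.000009 = 0.026253.
  gamma(0) = 2 * (1 + 0.026253) = 2 * 1.026253 = 2.052506, which rounds to 2.0525.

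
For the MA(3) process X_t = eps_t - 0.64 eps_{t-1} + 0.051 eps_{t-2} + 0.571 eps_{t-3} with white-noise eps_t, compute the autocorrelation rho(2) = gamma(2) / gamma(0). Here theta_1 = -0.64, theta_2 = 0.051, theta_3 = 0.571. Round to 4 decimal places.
\rho(2) = -0.1809

For an MA(q) process with theta_0 = 1, the autocovariance is
  gamma(k) = sigma^2 * sum_{i=0..q-k} theta_i * theta_{i+k},
and rho(k) = gamma(k) / gamma(0). Sigma^2 cancels.
  numerator   = (1)*(0.051) + (-0.64)*(0.571) = -0.31444.
  denominator = (1)^2 + (-0.64)^2 + (0.051)^2 + (0.571)^2 = 1.738242.
  rho(2) = -0.31444 / 1.738242 = -0.1809.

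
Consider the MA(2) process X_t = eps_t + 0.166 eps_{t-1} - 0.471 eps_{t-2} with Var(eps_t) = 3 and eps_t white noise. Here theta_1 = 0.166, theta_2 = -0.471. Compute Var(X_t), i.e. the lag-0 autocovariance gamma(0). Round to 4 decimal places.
\gamma(0) = 3.7482

For an MA(q) process X_t = eps_t + sum_i theta_i eps_{t-i} with
Var(eps_t) = sigma^2, the variance is
  gamma(0) = sigma^2 * (1 + sum_i theta_i^2).
  sum_i theta_i^2 = (0.166)^2 + (-0.471)^2 = 0.027556 + 0.221841 = 0.249397.
  gamma(0) = 3 * (1 + 0.249397) = 3 * 1.249397 = 3.748191, which rounds to 3.7482.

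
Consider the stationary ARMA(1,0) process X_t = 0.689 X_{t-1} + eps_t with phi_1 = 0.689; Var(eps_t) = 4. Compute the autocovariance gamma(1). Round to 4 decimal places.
\gamma(1) = 5.2467

Multiply the model equation by X_{t-k} and take expectations. With theta_0 = psi_0 = 1 and psi_j the MA(infinity) weights, this gives
  gamma(k) - sum_i phi_i gamma(k-i) = c_k,
  c_k = sigma^2 * sum_{j=k..q} theta_j psi_{j-k}   (c_k = 0 for k > q),
using gamma(-m) = gamma(m).
Pure AR (q = 0): c_0 = sigma^2 = 4, c_k = 0 for k >= 1.
Equations for k = 0 and k = 1 (AR order 1):
  gamma(0) = phi_1 gamma(1) + c_0
  gamma(1) = phi_1 gamma(0) + c_1
Substituting the second into the first: gamma(0) (1 - phi_1^2) = c_0 + phi_1 c_1, so
  gamma(0) = c_0 / (1 - phi_1^2) = 4 / (1 - (0.689)^2) = 4 / 0.525279 = 7.615001.
  gamma(1) = phi_1 gamma(0) = (0.689)(7.615001) = 5.246736.
Therefore gamma(1) = 5.2467 (to 4 decimal places).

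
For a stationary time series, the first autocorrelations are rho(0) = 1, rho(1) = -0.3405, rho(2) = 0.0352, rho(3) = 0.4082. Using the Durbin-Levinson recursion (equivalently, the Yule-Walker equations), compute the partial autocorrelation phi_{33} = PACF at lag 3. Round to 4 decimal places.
\phi_{33} = 0.4451

The PACF at lag k is phi_{kk}, the last component of the solution
to the Yule-Walker system G_k phi = r_k where
  (G_k)_{ij} = rho(|i - j|), (r_k)_i = rho(i), i,j = 1..k.
Equivalently, Durbin-Levinson gives phi_{kk} iteratively:
  phi_{11} = rho(1)
  phi_{kk} = [rho(k) - sum_{j=1..k-1} phi_{k-1,j} rho(k-j)]
            / [1 - sum_{j=1..k-1} phi_{k-1,j} rho(j)],
  phi_{k,j} = phi_{k-1,j} - phi_{kk} phi_{k-1,k-j},  j = 1..k-1.
Step k = 1:
  phi_11 = rho(1) = -0.3405.
Step k = 2:
  phi_22 = [rho(2) - phi_11 rho(1)] / [1 - phi_11 rho(1)] = [0.0352 - (-0.3405)(-0.3405)] / [1 - (-0.3405)(-0.3405)]
         = -0.08074025 / 0.88405975 = -0.091329.
  Update: phi_21 = phi_11 - phi_22 phi_11 = -0.3405 - (-0.091329)(-0.3405) = -0.371598.
Step k = 3:
  phi_33 = [rho(3) - phi_21 rho(2) - phi_22 rho(1)] / [1 - phi_21 rho(1) - phi_22 rho(2)]
    numerator   = 0.4082 - (-0.371598)(0.0352) - (-0.091329)(-0.3405) = 0.39018272
    denominator = 1 - (-0.371598)(-0.3405) - (-0.091329)(0.0352) = 0.87668583
  phi_33 = 0.39018272 / 0.87668583 = 0.4451.
Therefore phi_{33} = 0.4451.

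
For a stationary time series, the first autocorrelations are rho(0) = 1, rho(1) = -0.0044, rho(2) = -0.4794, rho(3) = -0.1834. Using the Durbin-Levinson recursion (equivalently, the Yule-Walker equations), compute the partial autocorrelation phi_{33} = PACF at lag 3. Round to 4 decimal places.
\phi_{33} = -0.2449

The PACF at lag k is phi_{kk}, the last component of the solution
to the Yule-Walker system G_k phi = r_k where
  (G_k)_{ij} = rho(|i - j|), (r_k)_i = rho(i), i,j = 1..k.
Equivalently, Durbin-Levinson gives phi_{kk} iteratively:
  phi_{11} = rho(1)
  phi_{kk} = [rho(k) - sum_{j=1..k-1} phi_{k-1,j} rho(k-j)]
            / [1 - sum_{j=1..k-1} phi_{k-1,j} rho(j)],
  phi_{k,j} = phi_{k-1,j} - phi_{kk} phi_{k-1,k-j},  j = 1..k-1.
Step k = 1:
  phi_11 = rho(1) = -0.0044.
Step k = 2:
  phi_22 = [rho(2) - phi_11 rho(1)] / [1 - phi_11 rho(1)] = [-0.4794 - (-0.0044)(-0.0044)] / [1 - (-0.0044)(-0.0044)]
         = -0.47941936 / 0.99998064 = -0.479429.
  Update: phi_21 = phi_11 - phi_22 phi_11 = -0.0044 - (-0.479429)(-0.0044) = -0.006509.
Step k = 3:
  phi_33 = [rho(3) - phi_21 rho(2) - phi_22 rho(1)] / [1 - phi_21 rho(1) - phi_22 rho(2)]
    numerator   = -0.1834 - (-0.006509)(-0.4794) - (-0.479429)(-0.0044) = -0.18863013
    denominator = 1 - (-0.006509)(-0.0044) - (-0.479429)(-0.4794) = 0.77013327
  phi_33 = -0.18863013 / 0.77013327 = -0.2449.
Therefore phi_{33} = -0.2449.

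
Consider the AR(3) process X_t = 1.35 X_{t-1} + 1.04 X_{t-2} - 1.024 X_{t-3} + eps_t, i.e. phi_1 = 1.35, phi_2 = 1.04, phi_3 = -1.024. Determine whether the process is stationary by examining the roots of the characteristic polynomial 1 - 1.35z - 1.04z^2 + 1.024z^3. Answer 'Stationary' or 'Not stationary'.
\text{Not stationary}

The AR(p) characteristic polynomial is P(z) = 1 - 1.35z - 1.04z^2 + 1.024z^3.
Stationarity requires all roots to lie outside the unit circle, i.e. |z| > 1 for every root.
Degree 3: look for a simple real root z0 first, then factor out (1 - z/z0) and solve the remaining quadratic.
Testing z0 = 0.625: P(0.625) = 1 + (-1.35)(0.625) + (-1.04)(0.625)^2 + (1.024)(0.625)^3
  = 1 + (-0.84375) + (-0.40625) + (0.25) = 0.  So z_0 = 0.625 is a root, |z_0| = 0.625.
Divide out the factor (1 - 1.6 z) = (1 - z/z0) (since 1/z0 = 1.6):
  P(z) = (1 - 1.6 z)(1 + (0.25) z + (-0.64) z^2)
  [check: z-coef 0.25 - (1.6) = -1.35; z^2-coef -0.64 - (1.6)(0.25) = -1.04; z^3-coef -(1.6)(-0.64) = 1.024.]
Remaining roots from the quadratic factor 1 + (0.25) z + (-0.64) z^2:
  Set 1 + (0.25) z + (-0.64) z^2 = 0, i.e. a z^2 + b z + c = 0 with a = -0.64, b = 0.25, c = 1.
  Discriminant D = b^2 - 4ac = (0.25)^2 - 4*(-0.64)*1 = 0.0625 - (-2.56) = 2.6225.
  D >= 0, so the roots are real: z = (-b +/- sqrt(D)) / (2a) = (-0.25 +/- 1.619413) / (-1.28).
    z_1 = (-0.25 + 1.619413) / (-1.28) = -1.0699,   |z_1| = 1.0699.
    z_2 = (-0.25 - 1.619413) / (-1.28) = 1.4605,   |z_2| = 1.4605.
Moduli of all roots: 0.6250, 1.0699, 1.4605.
All moduli strictly greater than 1? No.
Verdict: Not stationary.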